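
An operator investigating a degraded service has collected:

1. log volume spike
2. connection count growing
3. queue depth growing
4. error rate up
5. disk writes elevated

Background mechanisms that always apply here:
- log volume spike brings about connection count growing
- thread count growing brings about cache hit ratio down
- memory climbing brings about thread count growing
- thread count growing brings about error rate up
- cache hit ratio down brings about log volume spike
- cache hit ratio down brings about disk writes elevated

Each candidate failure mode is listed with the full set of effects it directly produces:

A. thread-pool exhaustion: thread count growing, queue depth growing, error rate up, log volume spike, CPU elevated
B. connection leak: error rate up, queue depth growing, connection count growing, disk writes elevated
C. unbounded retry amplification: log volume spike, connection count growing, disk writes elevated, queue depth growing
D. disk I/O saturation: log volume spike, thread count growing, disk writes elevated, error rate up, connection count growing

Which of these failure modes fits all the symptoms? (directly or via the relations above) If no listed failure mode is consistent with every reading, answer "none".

A

Testing each hypothesis:
(A) thread-pool exhaustion — accounts for every observation (connection count growing by log volume spike → connection count growing)
(B) connection leak — does not account for log volume spike
(C) unbounded retry amplification — does not account for error rate up
(D) disk I/O saturation — does not account for queue depth growing
Only (A) is consistent with every observation.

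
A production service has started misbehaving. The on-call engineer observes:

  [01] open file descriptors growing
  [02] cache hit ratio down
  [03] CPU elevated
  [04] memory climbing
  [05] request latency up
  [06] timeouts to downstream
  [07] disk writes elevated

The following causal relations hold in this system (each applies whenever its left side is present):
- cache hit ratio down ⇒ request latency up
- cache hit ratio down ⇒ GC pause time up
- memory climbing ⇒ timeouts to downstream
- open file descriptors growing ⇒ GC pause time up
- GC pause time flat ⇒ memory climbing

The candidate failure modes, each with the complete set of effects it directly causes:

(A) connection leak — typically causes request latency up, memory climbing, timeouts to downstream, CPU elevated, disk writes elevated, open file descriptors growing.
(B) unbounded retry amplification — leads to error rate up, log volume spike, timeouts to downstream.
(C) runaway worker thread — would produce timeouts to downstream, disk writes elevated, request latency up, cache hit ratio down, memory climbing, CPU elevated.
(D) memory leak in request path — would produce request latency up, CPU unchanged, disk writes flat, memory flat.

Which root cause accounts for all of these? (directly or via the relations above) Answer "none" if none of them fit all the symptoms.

none

Per-candidate check:
(A) connection leak — open file descriptors growing yes; cache hit ratio down NO; CPU elevated yes; memory climbing yes; request latency up yes; timeouts to downstream yes; disk writes elevated yes
(B) unbounded retry amplification — does not account for open file descriptors growing, cache hit ratio down, CPU elevated, memory climbing, request latency up, disk writes elevated
(C) runaway worker thread — open file descriptors growing NO; cache hit ratio down yes; CPU elevated yes; memory climbing yes; request latency up yes; timeouts to downstream yes; disk writes elevated yes
(D) memory leak in request path — fails on open file descriptors growing, cache hit ratio down, CPU elevated, memory climbing, timeouts to downstream, disk writes elevated (predicts CPU unchanged, not CPU elevated; predicts memory flat, not memory climbing; predicts disk writes flat, not disk writes elevated)
None of the listed candidates fits everything.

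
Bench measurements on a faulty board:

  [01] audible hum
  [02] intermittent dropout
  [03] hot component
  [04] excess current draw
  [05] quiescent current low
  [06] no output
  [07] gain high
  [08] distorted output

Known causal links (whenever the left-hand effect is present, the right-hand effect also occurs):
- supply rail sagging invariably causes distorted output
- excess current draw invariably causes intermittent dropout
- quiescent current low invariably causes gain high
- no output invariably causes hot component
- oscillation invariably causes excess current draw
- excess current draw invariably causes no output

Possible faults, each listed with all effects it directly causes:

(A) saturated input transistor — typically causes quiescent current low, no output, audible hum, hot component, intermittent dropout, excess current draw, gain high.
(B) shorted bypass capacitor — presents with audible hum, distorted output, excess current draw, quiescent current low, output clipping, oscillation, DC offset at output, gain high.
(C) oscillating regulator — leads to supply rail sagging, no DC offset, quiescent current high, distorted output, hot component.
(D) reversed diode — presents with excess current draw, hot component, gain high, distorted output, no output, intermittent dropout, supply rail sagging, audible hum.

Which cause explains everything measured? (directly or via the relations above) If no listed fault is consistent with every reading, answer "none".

Testing each hypothesis:
(A) saturated input transistor — audible hum yes; intermittent dropout yes; hot component yes; excess current draw yes; quiescent current low yes; no output yes; gain high yes; distorted output NO
(B) shorted bypass capacitor — accounts for every observation (intermittent dropout by excess current draw → intermittent dropout)
(C) oscillating regulator — audible hum NO; intermittent dropout NO; hot component yes; excess current draw NO; quiescent current low NO; no output NO; gain high NO; distorted output yes
(D) reversed diode — does not account for quiescent current low
(B) alone accounts for all the evidence.

B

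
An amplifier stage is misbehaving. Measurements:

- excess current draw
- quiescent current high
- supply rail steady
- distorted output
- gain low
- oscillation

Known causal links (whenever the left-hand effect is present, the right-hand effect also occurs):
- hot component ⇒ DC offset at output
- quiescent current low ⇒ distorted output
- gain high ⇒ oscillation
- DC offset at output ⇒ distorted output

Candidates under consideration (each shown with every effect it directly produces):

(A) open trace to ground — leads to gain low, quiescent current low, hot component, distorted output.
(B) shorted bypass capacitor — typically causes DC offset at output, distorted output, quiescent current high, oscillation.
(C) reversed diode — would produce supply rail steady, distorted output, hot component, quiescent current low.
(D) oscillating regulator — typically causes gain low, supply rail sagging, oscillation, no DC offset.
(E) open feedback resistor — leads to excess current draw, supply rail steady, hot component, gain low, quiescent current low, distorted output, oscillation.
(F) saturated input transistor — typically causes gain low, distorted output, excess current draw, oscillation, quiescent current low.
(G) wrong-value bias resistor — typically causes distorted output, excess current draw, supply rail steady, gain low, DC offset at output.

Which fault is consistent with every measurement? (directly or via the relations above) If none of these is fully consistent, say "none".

For each candidate, compare predicted effects to what was observed:
(A) open trace to ground — fails on excess current draw, quiescent current high, supply rail steady, oscillation (predicts quiescent current low, not quiescent current high)
(B) shorted bypass capacitor — excess current draw -; quiescent current high +; supply rail steady -; distorted output +; gain low -; oscillation +
(C) reversed diode — excess current draw -; quiescent current high -; supply rail steady +; distorted output +; gain low -; oscillation -
(D) oscillating regulator — fails on excess current draw, quiescent current high, supply rail steady, distorted output (predicts supply rail sagging, not supply rail steady)
(E) open feedback resistor — excess current draw +; quiescent current high -; supply rail steady +; distorted output +; gain low +; oscillation +
(F) saturated input transistor — excess current draw +; quiescent current high -; supply rail steady -; distorted output +; gain low +; oscillation +
(G) wrong-value bias resistor — excess current draw +; quiescent current high -; supply rail steady +; distorted output +; gain low +; oscillation -
None of the listed candidates fits everything.

none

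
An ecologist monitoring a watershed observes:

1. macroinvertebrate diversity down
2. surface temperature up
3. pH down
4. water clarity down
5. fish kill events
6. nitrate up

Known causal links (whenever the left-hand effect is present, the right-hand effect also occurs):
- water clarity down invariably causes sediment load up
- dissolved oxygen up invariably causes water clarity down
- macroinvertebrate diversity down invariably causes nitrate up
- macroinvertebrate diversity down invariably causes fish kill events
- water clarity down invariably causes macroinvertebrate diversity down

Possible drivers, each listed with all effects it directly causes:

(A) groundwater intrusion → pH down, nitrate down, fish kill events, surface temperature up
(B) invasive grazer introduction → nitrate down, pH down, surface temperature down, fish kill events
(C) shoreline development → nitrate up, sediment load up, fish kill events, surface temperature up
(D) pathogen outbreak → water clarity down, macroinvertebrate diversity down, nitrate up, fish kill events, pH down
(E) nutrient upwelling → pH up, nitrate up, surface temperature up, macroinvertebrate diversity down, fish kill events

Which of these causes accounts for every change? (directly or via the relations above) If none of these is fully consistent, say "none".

none

For each candidate, compare predicted effects to what was observed:
(A) groundwater intrusion — macroinvertebrate diversity down miss; surface temperature up match; pH down match; water clarity down miss; fish kill events match; nitrate up miss
(B) invasive grazer introduction — fails on macroinvertebrate diversity down, surface temperature up, water clarity down, nitrate up (predicts surface temperature down, not surface temperature up; predicts nitrate down, not nitrate up)
(C) shoreline development — does not account for macroinvertebrate diversity down, pH down, water clarity down
(D) pathogen outbreak — does not account for surface temperature up
(E) nutrient upwelling — macroinvertebrate diversity down match; surface temperature up match; pH down miss; water clarity down miss; fish kill events match; nitrate up match
No candidate is consistent with all observations.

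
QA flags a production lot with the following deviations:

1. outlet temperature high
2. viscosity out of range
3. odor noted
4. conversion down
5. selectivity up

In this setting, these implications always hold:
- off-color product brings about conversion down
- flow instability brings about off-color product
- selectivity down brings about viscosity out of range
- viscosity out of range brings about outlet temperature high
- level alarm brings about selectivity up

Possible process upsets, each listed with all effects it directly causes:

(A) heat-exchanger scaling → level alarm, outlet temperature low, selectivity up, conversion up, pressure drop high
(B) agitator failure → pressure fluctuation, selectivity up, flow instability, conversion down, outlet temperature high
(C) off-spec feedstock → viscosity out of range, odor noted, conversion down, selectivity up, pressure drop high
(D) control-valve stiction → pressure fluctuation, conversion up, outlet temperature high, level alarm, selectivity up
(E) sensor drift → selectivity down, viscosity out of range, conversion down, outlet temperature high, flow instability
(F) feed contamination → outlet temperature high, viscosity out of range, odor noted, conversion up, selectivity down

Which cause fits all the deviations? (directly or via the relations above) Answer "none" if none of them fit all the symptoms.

Testing each hypothesis:
(A) heat-exchanger scaling — fails on outlet temperature high, viscosity out of range, odor noted, conversion down (predicts outlet temperature low, not outlet temperature high; predicts conversion up, not conversion down)
(B) agitator failure — outlet temperature high match; viscosity out of range miss; odor noted miss; conversion down match; selectivity up match
(C) off-spec feedstock — outlet temperature high match (by viscosity out of range → outlet temperature high); viscosity out of range match; odor noted match; conversion down match; selectivity up match
(D) control-valve stiction — outlet temperature high match; viscosity out of range miss; odor noted miss; conversion down miss; selectivity up match
(E) sensor drift — outlet temperature high match; viscosity out of range match; odor noted miss; conversion down match; selectivity up miss
(F) feed contamination — outlet temperature high match; viscosity out of range match; odor noted match; conversion down miss; selectivity up miss
Only (C) is consistent with every observation.

C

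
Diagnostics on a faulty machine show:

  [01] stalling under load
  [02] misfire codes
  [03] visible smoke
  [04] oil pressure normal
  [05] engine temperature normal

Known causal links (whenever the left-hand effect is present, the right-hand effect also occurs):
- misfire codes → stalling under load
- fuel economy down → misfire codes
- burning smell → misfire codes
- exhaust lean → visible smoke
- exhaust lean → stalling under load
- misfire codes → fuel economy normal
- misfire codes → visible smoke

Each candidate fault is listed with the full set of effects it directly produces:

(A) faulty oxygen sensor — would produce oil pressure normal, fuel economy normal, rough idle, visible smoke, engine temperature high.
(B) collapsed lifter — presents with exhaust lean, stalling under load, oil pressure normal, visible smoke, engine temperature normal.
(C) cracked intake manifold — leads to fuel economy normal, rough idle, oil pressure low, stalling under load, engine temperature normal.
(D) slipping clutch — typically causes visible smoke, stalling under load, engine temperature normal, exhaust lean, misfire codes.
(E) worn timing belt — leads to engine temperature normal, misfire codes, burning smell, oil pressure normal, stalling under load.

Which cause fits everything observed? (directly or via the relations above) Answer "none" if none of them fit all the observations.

Per-candidate check:
(A) faulty oxygen sensor — fails on stalling under load, misfire codes, engine temperature normal (predicts engine temperature high, not engine temperature normal)
(B) collapsed lifter — stalling under load match; misfire codes miss; visible smoke match; oil pressure normal match; engine temperature normal match
(C) cracked intake manifold — stalling under load match; misfire codes miss; visible smoke miss; oil pressure normal miss; engine temperature normal match
(D) slipping clutch — does not account for oil pressure normal
(E) worn timing belt — stalling under load match; misfire codes match; visible smoke match (via misfire codes → visible smoke); oil pressure normal match; engine temperature normal match
Only (E) is consistent with every observation.

E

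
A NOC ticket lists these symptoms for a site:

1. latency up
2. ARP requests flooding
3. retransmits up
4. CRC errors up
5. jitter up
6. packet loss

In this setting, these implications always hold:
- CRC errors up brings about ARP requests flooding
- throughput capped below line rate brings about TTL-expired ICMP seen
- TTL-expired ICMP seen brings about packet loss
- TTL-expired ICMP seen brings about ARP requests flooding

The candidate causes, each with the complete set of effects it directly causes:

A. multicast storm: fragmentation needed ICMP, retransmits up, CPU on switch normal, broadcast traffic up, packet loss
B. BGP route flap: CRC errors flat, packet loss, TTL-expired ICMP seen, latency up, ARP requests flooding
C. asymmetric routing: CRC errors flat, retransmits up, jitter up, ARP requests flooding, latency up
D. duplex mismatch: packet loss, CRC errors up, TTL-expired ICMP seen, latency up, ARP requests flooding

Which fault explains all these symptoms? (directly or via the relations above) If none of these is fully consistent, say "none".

none

Per-candidate check:
(A) multicast storm — does not account for latency up, ARP requests flooding, CRC errors up, jitter up
(B) BGP route flap — fails on retransmits up, CRC errors up, jitter up (predicts CRC errors flat, not CRC errors up)
(C) asymmetric routing — latency up yes; ARP requests flooding yes; retransmits up yes; CRC errors up NO; jitter up yes; packet loss NO
(D) duplex mismatch — does not account for retransmits up, jitter up
No candidate is consistent with all observations.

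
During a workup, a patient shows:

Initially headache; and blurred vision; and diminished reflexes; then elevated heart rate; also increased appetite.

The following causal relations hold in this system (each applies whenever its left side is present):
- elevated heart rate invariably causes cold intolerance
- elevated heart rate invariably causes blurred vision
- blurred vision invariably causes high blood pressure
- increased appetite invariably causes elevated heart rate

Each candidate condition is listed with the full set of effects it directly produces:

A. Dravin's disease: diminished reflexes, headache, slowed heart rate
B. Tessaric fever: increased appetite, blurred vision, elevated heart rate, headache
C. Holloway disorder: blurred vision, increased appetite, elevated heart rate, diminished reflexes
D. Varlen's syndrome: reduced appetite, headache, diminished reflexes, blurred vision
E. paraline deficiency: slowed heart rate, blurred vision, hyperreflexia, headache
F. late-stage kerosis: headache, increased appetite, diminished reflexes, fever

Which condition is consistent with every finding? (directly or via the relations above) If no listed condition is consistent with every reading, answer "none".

Checking each candidate against the observations:
(A) Dravin's disease — fails on blurred vision, elevated heart rate, increased appetite (predicts slowed heart rate, not elevated heart rate)
(B) Tessaric fever — does not account for diminished reflexes
(C) Holloway disorder — headache miss; blurred vision match; diminished reflexes match; elevated heart rate match; increased appetite match
(D) Varlen's syndrome — headache match; blurred vision match; diminished reflexes match; elevated heart rate miss; increased appetite miss
(E) paraline deficiency — fails on diminished reflexes, elevated heart rate, increased appetite (predicts hyperreflexia, not diminished reflexes; predicts slowed heart rate, not elevated heart rate)
(F) late-stage kerosis — accounts for every observation (blurred vision through increased appetite → elevated heart rate → blurred vision)
Only (F) is consistent with every observation.

F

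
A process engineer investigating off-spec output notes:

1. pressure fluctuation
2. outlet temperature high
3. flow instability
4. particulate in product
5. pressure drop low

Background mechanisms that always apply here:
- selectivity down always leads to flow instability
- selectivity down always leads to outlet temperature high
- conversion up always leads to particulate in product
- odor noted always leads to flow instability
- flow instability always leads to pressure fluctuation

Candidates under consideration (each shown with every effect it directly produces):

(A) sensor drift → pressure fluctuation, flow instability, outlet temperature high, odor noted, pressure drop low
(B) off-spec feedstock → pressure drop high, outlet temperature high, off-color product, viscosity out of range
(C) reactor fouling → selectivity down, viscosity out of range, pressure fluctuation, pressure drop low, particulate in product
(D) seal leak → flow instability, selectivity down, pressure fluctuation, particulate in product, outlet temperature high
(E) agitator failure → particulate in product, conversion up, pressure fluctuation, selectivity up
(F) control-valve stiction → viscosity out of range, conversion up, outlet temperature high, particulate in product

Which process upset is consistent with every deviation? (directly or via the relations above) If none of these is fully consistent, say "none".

Testing each hypothesis:
(A) sensor drift — does not account for particulate in product
(B) off-spec feedstock — pressure fluctuation miss; outlet temperature high match; flow instability miss; particulate in product miss; pressure drop low miss
(C) reactor fouling — pressure fluctuation match; outlet temperature high match (through selectivity down → outlet temperature high); flow instability match (through selectivity down → flow instability); particulate in product match; pressure drop low match
(D) seal leak — does not account for pressure drop low
(E) agitator failure — pressure fluctuation match; outlet temperature high miss; flow instability miss; particulate in product match; pressure drop low miss
(F) control-valve stiction — pressure fluctuation miss; outlet temperature high match; flow instability miss; particulate in product match; pressure drop low miss
Only (C) is consistent with every observation.

C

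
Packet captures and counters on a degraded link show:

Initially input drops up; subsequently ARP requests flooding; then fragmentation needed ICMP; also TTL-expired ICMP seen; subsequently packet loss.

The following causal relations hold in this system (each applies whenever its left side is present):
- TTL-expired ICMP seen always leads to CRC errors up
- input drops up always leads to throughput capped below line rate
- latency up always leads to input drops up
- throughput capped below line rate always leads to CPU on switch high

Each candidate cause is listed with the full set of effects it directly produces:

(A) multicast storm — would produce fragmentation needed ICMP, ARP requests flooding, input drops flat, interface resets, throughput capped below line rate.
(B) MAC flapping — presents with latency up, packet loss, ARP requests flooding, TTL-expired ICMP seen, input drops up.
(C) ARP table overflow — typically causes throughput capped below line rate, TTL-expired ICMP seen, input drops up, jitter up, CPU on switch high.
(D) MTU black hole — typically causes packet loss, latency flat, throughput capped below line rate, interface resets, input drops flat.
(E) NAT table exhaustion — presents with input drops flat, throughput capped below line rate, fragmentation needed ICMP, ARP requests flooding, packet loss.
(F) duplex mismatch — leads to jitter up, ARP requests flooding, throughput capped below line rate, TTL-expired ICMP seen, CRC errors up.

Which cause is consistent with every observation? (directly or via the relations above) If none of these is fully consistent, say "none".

none

Per-candidate check:
(A) multicast storm — fails on input drops up, TTL-expired ICMP seen, packet loss (predicts input drops flat, not input drops up)
(B) MAC flapping — does not account for fragmentation needed ICMP
(C) ARP table overflow — does not account for ARP requests flooding, fragmentation needed ICMP, packet loss
(D) MTU black hole — fails on input drops up, ARP requests flooding, fragmentation needed ICMP, TTL-expired ICMP seen (predicts input drops flat, not input drops up)
(E) NAT table exhaustion — fails on input drops up, TTL-expired ICMP seen (predicts input drops flat, not input drops up)
(F) duplex mismatch — input drops up miss; ARP requests flooding match; fragmentation needed ICMP miss; TTL-expired ICMP seen match; packet loss miss
No candidate is consistent with all observations.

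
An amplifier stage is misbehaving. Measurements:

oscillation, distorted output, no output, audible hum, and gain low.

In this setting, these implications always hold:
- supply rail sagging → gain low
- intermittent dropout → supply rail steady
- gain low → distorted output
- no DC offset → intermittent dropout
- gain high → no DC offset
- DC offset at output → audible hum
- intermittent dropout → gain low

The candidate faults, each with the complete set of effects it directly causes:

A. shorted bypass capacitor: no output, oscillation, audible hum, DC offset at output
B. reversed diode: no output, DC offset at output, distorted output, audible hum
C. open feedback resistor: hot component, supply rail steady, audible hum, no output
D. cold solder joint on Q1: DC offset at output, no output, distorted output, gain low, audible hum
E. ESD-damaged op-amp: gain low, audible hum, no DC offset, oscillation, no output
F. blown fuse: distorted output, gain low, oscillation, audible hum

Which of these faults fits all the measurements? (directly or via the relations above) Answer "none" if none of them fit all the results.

Per-candidate check:
(A) shorted bypass capacitor — does not account for distorted output, gain low
(B) reversed diode — oscillation ✗; distorted output ✓; no output ✓; audible hum ✓; gain low ✗
(C) open feedback resistor — does not account for oscillation, distorted output, gain low
(D) cold solder joint on Q1 — oscillation ✗; distorted output ✓; no output ✓; audible hum ✓; gain low ✓
(E) ESD-damaged op-amp — accounts for every observation (distorted output through gain low → distorted output)
(F) blown fuse — does not account for no output
(E) alone accounts for all the evidence.

E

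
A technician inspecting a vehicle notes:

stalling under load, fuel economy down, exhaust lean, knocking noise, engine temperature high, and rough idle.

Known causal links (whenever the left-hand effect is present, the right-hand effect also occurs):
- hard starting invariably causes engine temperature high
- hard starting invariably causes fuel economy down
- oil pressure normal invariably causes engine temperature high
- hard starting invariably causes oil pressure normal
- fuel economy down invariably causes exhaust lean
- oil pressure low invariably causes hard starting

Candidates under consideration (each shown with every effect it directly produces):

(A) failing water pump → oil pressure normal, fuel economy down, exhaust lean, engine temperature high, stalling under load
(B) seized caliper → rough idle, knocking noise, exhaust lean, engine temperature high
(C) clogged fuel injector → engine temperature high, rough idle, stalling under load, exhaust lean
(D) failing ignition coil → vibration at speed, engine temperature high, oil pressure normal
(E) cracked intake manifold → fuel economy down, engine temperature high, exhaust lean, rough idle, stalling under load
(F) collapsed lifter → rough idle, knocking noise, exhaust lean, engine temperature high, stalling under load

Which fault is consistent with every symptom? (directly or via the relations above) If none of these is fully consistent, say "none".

none

Per-candidate check:
(A) failing water pump — does not account for knocking noise, rough idle
(B) seized caliper — does not account for stalling under load, fuel economy down
(C) clogged fuel injector — stalling under load match; fuel economy down miss; exhaust lean match; knocking noise miss; engine temperature high match; rough idle match
(D) failing ignition coil — does not account for stalling under load, fuel economy down, exhaust lean, knocking noise, rough idle
(E) cracked intake manifold — stalling under load match; fuel economy down match; exhaust lean match; knocking noise miss; engine temperature high match; rough idle match
(F) collapsed lifter — does not account for fuel economy down
None of the listed candidates fits everything.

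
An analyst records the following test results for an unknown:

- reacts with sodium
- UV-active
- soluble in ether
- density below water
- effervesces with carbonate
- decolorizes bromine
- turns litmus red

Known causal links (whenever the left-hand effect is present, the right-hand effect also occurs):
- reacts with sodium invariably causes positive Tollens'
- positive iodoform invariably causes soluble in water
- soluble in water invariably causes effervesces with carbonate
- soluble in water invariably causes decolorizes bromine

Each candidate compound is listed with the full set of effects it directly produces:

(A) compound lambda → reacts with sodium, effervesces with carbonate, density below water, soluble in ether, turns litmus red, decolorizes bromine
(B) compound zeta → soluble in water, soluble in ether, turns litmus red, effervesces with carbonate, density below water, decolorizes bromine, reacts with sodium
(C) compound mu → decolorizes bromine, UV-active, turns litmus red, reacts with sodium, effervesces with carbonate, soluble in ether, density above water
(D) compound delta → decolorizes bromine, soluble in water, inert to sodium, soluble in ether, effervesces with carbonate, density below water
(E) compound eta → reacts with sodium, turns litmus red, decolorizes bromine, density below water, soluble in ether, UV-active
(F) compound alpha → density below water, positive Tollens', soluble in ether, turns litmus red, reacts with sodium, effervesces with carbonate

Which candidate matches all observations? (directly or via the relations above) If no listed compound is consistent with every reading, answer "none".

none

Checking each candidate against the observations:
(A) compound lambda — reacts with sodium yes; UV-active NO; soluble in ether yes; density below water yes; effervesces with carbonate yes; decolorizes bromine yes; turns litmus red yes
(B) compound zeta — does not account for UV-active
(C) compound mu — fails on density below water (predicts density above water, not density below water)
(D) compound delta — fails on reacts with sodium, UV-active, turns litmus red (predicts inert to sodium, not reacts with sodium)
(E) compound eta — reacts with sodium yes; UV-active yes; soluble in ether yes; density below water yes; effervesces with carbonate NO; decolorizes bromine yes; turns litmus red yes
(F) compound alpha — reacts with sodium yes; UV-active NO; soluble in ether yes; density below water yes; effervesces with carbonate yes; decolorizes bromine NO; turns litmus red yes
No candidate is consistent with all observations.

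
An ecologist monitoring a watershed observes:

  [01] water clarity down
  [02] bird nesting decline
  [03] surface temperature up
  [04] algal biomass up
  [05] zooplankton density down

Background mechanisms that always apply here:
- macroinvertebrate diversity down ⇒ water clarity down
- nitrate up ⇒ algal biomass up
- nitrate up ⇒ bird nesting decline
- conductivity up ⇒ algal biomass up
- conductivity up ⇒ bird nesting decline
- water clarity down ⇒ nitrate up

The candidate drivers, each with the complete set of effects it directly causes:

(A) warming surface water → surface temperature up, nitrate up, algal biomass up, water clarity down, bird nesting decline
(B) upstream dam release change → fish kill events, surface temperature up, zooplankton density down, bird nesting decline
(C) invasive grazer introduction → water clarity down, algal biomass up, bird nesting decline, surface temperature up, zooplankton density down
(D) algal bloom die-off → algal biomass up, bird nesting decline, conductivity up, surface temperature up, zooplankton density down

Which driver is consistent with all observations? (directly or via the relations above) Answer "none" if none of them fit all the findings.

C

Checking each candidate against the observations:
(A) warming surface water — water clarity down match; bird nesting decline match; surface temperature up match; algal biomass up match; zooplankton density down miss
(B) upstream dam release change — water clarity down miss; bird nesting decline match; surface temperature up match; algal biomass up miss; zooplankton density down match
(C) invasive grazer introduction — accounts for every observation
(D) algal bloom die-off — water clarity down miss; bird nesting decline match; surface temperature up match; algal biomass up match; zooplankton density down match
(C) alone accounts for all the evidence.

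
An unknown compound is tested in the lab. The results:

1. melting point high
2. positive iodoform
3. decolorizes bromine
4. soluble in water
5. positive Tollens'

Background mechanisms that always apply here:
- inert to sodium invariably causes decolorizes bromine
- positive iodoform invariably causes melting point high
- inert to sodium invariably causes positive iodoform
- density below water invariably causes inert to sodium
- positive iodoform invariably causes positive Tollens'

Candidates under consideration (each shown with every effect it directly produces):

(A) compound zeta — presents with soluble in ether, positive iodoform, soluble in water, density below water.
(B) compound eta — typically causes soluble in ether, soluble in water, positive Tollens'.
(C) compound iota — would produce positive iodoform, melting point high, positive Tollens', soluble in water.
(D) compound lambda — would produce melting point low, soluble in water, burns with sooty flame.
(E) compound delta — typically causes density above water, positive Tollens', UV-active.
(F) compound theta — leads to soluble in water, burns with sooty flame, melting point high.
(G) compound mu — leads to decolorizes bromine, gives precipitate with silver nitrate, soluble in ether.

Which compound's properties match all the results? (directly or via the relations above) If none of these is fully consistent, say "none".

A

Checking each candidate against the observations:
(A) compound zeta — accounts for every observation (melting point high via positive iodoform → melting point high)
(B) compound eta — melting point high -; positive iodoform -; decolorizes bromine -; soluble in water +; positive Tollens' +
(C) compound iota — does not account for decolorizes bromine
(D) compound lambda — melting point high -; positive iodoform -; decolorizes bromine -; soluble in water +; positive Tollens' -
(E) compound delta — melting point high -; positive iodoform -; decolorizes bromine -; soluble in water -; positive Tollens' +
(F) compound theta — does not account for positive iodoform, decolorizes bromine, positive Tollens'
(G) compound mu — melting point high -; positive iodoform -; decolorizes bromine +; soluble in water -; positive Tollens' -
Only (A) is consistent with every observation.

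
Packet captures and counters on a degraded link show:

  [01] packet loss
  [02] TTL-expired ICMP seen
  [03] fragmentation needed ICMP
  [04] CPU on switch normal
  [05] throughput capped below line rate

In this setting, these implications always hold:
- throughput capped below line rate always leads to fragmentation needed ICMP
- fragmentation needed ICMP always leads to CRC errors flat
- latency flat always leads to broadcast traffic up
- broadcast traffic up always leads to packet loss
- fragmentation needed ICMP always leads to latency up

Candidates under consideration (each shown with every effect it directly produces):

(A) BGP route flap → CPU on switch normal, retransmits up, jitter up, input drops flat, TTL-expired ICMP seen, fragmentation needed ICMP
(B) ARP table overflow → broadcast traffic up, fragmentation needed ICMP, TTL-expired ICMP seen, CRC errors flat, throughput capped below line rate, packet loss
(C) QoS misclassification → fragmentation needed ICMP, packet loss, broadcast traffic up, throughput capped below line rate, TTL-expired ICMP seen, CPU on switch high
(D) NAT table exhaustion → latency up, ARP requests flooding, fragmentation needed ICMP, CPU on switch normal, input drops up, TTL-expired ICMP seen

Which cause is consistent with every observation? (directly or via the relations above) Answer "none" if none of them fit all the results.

For each candidate, compare predicted effects to what was observed:
(A) BGP route flap — packet loss ✗; TTL-expired ICMP seen ✓; fragmentation needed ICMP ✓; CPU on switch normal ✓; throughput capped below line rate ✗
(B) ARP table overflow — does not account for CPU on switch normal
(C) QoS misclassification — packet loss ✓; TTL-expired ICMP seen ✓; fragmentation needed ICMP ✓; CPU on switch normal ✗; throughput capped below line rate ✓
(D) NAT table exhaustion — packet loss ✗; TTL-expired ICMP seen ✓; fragmentation needed ICMP ✓; CPU on switch normal ✓; throughput capped below line rate ✗
No candidate is consistent with all observations.

none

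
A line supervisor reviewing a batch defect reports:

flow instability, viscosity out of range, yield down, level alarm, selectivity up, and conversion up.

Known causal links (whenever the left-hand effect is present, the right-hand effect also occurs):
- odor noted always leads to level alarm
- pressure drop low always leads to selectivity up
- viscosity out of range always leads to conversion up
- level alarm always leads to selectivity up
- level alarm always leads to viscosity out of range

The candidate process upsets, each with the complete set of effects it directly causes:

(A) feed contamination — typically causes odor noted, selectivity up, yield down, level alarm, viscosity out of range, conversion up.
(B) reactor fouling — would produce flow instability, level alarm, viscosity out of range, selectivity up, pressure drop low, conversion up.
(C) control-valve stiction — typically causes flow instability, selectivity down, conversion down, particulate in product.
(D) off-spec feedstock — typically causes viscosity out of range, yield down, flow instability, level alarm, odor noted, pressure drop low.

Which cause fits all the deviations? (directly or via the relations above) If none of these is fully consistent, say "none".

Testing each hypothesis:
(A) feed contamination — flow instability miss; viscosity out of range match; yield down match; level alarm match; selectivity up match; conversion up match
(B) reactor fouling — flow instability match; viscosity out of range match; yield down miss; level alarm match; selectivity up match; conversion up match
(C) control-valve stiction — flow instability match; viscosity out of range miss; yield down miss; level alarm miss; selectivity up miss; conversion up miss
(D) off-spec feedstock — accounts for every observation (selectivity up via level alarm → selectivity up)
Only (D) is consistent with every observation.

D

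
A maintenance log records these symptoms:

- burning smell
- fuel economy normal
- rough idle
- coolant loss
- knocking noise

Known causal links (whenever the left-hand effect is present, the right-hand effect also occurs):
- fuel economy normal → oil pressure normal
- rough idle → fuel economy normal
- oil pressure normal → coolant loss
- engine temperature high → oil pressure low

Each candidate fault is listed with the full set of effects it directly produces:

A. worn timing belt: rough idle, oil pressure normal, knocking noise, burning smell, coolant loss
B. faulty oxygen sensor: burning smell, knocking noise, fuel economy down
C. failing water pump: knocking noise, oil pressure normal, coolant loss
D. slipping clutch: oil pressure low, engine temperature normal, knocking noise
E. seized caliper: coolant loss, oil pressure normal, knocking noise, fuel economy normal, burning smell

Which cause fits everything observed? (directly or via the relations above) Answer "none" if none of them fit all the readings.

A

Per-candidate check:
(A) worn timing belt — burning smell ✓; fuel economy normal ✓ (through rough idle → fuel economy normal); rough idle ✓; coolant loss ✓; knocking noise ✓
(B) faulty oxygen sensor — fails on fuel economy normal, rough idle, coolant loss (predicts fuel economy down, not fuel economy normal)
(C) failing water pump — burning smell ✗; fuel economy normal ✗; rough idle ✗; coolant loss ✓; knocking noise ✓
(D) slipping clutch — burning smell ✗; fuel economy normal ✗; rough idle ✗; coolant loss ✗; knocking noise ✓
(E) seized caliper — burning smell ✓; fuel economy normal ✓; rough idle ✗; coolant loss ✓; knocking noise ✓
Only (A) is consistent with every observation.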